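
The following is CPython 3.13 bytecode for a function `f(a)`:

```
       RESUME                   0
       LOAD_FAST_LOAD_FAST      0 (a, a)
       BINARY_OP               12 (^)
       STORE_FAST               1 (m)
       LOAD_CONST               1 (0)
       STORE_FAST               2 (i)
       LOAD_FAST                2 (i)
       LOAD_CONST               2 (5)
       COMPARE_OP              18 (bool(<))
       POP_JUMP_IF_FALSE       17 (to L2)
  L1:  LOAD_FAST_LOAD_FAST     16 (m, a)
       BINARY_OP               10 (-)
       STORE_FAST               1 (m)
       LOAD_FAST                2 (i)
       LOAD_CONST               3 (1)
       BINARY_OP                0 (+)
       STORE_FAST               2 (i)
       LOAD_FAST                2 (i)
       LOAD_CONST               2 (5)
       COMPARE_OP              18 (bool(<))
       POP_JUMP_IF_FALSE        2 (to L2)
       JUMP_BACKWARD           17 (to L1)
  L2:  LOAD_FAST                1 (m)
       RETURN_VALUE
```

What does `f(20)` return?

LOAD_FAST_LOAD_FAST a,a → push 20,20
BINARY_OP ^ → 20 ^ 20 = 0
STORE_FAST m → m=0
LOAD_CONST → push 0
STORE_FAST i → i=0
LOAD_FAST i → push 0
LOAD_CONST → push 5
COMPARE_OP bool(<) → 0 vs 5 = True
POP_JUMP_IF_FALSE → pop True; no jump
LOAD_FAST_LOAD_FAST m,a → push 0,20
BINARY_OP - → 0 - 20 = -20
STORE_FAST m → m=-20
LOAD_FAST i → push 0
LOAD_CONST → push 1
BINARY_OP + → 0 + 1 = 1
STORE_FAST i → i=1
LOAD_FAST i → push 1
LOAD_CONST → push 5
COMPARE_OP bool(<) → 1 vs 5 = True
POP_JUMP_IF_FALSE → pop True; no jump
LOAD_FAST_LOAD_FAST m,a → push -20,20
BINARY_OP - → -20 - 20 = -40
STORE_FAST m → m=-40
LOAD_FAST i → push 1
LOAD_CONST → push 1
BINARY_OP + → 1 + 1 = 2
STORE_FAST i → i=2
LOAD_FAST i → push 2
LOAD_CONST → push 5
COMPARE_OP bool(<) → 2 vs 5 = True
POP_JUMP_IF_FALSE → pop True; no jump
LOAD_FAST_LOAD_FAST m,a → push -40,20
BINARY_OP - → -40 - 20 = -60
STORE_FAST m → m=-60
LOAD_FAST i → push 2
LOAD_CONST → push 1
BINARY_OP + → 2 + 1 = 3
STORE_FAST i → i=3
LOAD_FAST i → push 3
LOAD_CONST → push 5
COMPARE_OP bool(<) → 3 vs 5 = True
POP_JUMP_IF_FALSE → pop True; no jump
LOAD_FAST_LOAD_FAST m,a → push -60,20
BINARY_OP - → -60 - 20 = -80
STORE_FAST m → m=-80
LOAD_FAST i → push 3
LOAD_CONST → push 1
BINARY_OP + → 3 + 1 = 4
STORE_FAST i → i=4
LOAD_FAST i → push 4
LOAD_CONST → push 5
COMPARE_OP bool(<) → 4 vs 5 = True
POP_JUMP_IF_FALSE → pop True; no jump
LOAD_FAST_LOAD_FAST m,a → push -80,20
BINARY_OP - → -80 - 20 = -100
STORE_FAST m → m=-100
LOAD_FAST i → push 4
LOAD_CONST → push 1
BINARY_OP + → 4 + 1 = 5
STORE_FAST i → i=5
LOAD_FAST i → push 5
LOAD_CONST → push 5
COMPARE_OP bool(<) → 5 vs 5 = False
POP_JUMP_IF_FALSE → pop False; jump
LOAD_FAST m → push -100
RETURN_VALUE → return -100.

-100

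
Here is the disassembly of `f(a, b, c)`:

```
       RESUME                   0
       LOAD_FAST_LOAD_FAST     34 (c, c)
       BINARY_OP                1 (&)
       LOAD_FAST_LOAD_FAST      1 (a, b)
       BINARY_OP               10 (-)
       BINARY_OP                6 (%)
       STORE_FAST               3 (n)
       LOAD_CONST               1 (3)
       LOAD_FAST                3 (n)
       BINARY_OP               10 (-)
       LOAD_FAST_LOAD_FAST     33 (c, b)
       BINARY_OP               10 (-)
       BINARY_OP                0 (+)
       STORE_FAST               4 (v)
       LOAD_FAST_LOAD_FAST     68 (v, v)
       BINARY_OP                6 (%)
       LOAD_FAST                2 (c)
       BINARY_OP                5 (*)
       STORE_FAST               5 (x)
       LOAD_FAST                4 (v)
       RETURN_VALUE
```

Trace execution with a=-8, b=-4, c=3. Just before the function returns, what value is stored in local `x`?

0

LOAD_FAST_LOAD_FAST c,c → push 3,3. Stack: [3, 3]
BINARY_OP & → 3 & 3 = 3. Stack: [3]
LOAD_FAST_LOAD_FAST a,b → push -8,-4. Stack: [3, -8, -4]
BINARY_OP - → -8 - -4 = -4. Stack: [3, -4]
BINARY_OP % → 3 % -4 = -1. Stack: [-1]
STORE_FAST n → n=-1. Stack: []
LOAD_CONST → push 3. Stack: [3]
LOAD_FAST n → push -1. Stack: [3, -1]
BINARY_OP - → 3 - -1 = 4. Stack: [4]
LOAD_FAST_LOAD_FAST c,b → push 3,-4. Stack: [4, 3, -4]
BINARY_OP - → 3 - -4 = 7. Stack: [4, 7]
BINARY_OP + → 4 + 7 = 11. Stack: [11]
STORE_FAST v → v=11. Stack: []
LOAD_FAST_LOAD_FAST v,v → push 11,11. Stack: [11, 11]
BINARY_OP % → 11 % 11 = 0. Stack: [0]
LOAD_FAST c → push 3. Stack: [0, 3]
BINARY_OP * → 0 * 3 = 0. Stack: [0]
STORE_FAST x → x=0. Stack: []
LOAD_FAST v → push 11. Stack: [11]
RETURN_VALUE → return 11.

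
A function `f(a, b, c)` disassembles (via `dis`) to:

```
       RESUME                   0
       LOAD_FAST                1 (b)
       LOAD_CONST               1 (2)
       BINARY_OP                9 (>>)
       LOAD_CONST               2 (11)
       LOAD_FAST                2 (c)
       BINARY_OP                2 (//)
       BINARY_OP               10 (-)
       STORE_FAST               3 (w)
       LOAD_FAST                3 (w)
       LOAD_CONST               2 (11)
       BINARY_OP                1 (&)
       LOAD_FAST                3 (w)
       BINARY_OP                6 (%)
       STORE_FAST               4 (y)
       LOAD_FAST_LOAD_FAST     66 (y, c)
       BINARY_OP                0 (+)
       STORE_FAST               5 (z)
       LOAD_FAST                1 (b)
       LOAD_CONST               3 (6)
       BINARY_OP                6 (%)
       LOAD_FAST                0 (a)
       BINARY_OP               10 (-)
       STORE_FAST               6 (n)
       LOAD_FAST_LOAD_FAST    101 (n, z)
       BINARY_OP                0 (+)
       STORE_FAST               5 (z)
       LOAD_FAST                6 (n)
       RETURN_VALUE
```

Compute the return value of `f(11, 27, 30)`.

LOAD_FAST b → push 27. Stack: [27]
LOAD_CONST → push 2. Stack: [27, 2]
BINARY_OP >> → 27 >> 2 = 6. Stack: [6]
LOAD_CONST → push 11. Stack: [6, 11]
LOAD_FAST c → push 30. Stack: [6, 11, 30]
BINARY_OP // → 11 // 30 = 0. Stack: [6, 0]
BINARY_OP - → 6 - 0 = 6. Stack: [6]
STORE_FAST w → w=6. Stack: []
LOAD_FAST w → push 6. Stack: [6]
LOAD_CONST → push 11. Stack: [6, 11]
BINARY_OP & → 6 & 11 = 2. Stack: [2]
LOAD_FAST w → push 6. Stack: [2, 6]
BINARY_OP % → 2 % 6 = 2. Stack: [2]
STORE_FAST y → y=2. Stack: []
LOAD_FAST_LOAD_FAST y,c → push 2,30. Stack: [2, 30]
BINARY_OP + → 2 + 30 = 32. Stack: [32]
STORE_FAST z → z=32. Stack: []
LOAD_FAST b → push 27. Stack: [27]
LOAD_CONST → push 6. Stack: [27, 6]
BINARY_OP % → 27 % 6 = 3. Stack: [3]
LOAD_FAST a → push 11. Stack: [3, 11]
BINARY_OP - → 3 - 11 = -8. Stack: [-8]
STORE_FAST n → n=-8. Stack: []
LOAD_FAST_LOAD_FAST n,z → push -8,32. Stack: [-8, 32]
BINARY_OP + → -8 + 32 = 24. Stack: [24]
STORE_FAST z → z=24. Stack: []
LOAD_FAST n → push -8. Stack: [-8]
RETURN_VALUE → return -8.

-8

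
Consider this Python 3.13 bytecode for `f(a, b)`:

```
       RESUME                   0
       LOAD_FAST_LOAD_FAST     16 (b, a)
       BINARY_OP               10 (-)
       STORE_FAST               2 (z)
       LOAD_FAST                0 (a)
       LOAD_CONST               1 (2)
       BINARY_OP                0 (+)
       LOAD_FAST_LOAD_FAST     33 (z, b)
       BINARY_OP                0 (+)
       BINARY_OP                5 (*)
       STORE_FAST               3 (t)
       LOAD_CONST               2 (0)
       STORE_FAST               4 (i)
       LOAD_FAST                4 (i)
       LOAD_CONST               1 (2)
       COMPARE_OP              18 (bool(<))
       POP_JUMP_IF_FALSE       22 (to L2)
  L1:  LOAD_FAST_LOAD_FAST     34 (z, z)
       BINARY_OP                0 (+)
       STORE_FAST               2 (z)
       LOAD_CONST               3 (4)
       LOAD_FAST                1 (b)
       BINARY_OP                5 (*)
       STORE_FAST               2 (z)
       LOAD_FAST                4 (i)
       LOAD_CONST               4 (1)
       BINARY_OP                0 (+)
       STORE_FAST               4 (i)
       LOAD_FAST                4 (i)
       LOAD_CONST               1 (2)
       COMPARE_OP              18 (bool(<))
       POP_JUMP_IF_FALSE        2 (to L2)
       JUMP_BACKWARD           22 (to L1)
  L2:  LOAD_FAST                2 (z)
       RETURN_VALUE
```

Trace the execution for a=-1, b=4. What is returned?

LOAD_FAST_LOAD_FAST b,a → push 4,-1. Stack: [4, -1]
BINARY_OP - → 4 - -1 = 5. Stack: [5]
STORE_FAST z → z=5. Stack: []
LOAD_FAST a → push -1. Stack: [-1]
LOAD_CONST → push 2. Stack: [-1, 2]
BINARY_OP + → -1 + 2 = 1. Stack: [1]
LOAD_FAST_LOAD_FAST z,b → push 5,4. Stack: [1, 5, 4]
BINARY_OP + → 5 + 4 = 9. Stack: [1, 9]
BINARY_OP * → 1 * 9 = 9. Stack: [9]
STORE_FAST t → t=9. Stack: []
LOAD_CONST → push 0. Stack: [0]
STORE_FAST i → i=0. Stack: []
LOAD_FAST i → push 0. Stack: [0]
LOAD_CONST → push 2. Stack: [0, 2]
COMPARE_OP bool(<) → 0 vs 2 = True. Stack: [True]
POP_JUMP_IF_FALSE → pop True; no jump. Stack: []
LOAD_FAST_LOAD_FAST z,z → push 5,5. Stack: [5, 5]
BINARY_OP + → 5 + 5 = 10. Stack: [10]
STORE_FAST z → z=10. Stack: []
LOAD_CONST → push 4. Stack: [4]
LOAD_FAST b → push 4. Stack: [4, 4]
BINARY_OP * → 4 * 4 = 16. Stack: [16]
STORE_FAST z → z=16. Stack: []
LOAD_FAST i → push 0. Stack: [0]
LOAD_CONST → push 1. Stack: [0, 1]
BINARY_OP + → 0 + 1 = 1. Stack: [1]
STORE_FAST i → i=1. Stack: []
LOAD_FAST i → push 1. Stack: [1]
LOAD_CONST → push 2. Stack: [1, 2]
COMPARE_OP bool(<) → 1 vs 2 = True. Stack: [True]
POP_JUMP_IF_FALSE → pop True; no jump. Stack: []
LOAD_FAST_LOAD_FAST z,z → push 16,16. Stack: [16, 16]
BINARY_OP + → 16 + 16 = 32. Stack: [32]
STORE_FAST z → z=32. Stack: []
LOAD_CONST → push 4. Stack: [4]
LOAD_FAST b → push 4. Stack: [4, 4]
BINARY_OP * → 4 * 4 = 16. Stack: [16]
STORE_FAST z → z=16. Stack: []
LOAD_FAST i → push 1. Stack: [1]
LOAD_CONST → push 1. Stack: [1, 1]
BINARY_OP + → 1 + 1 = 2. Stack: [2]
STORE_FAST i → i=2. Stack: []
LOAD_FAST i → push 2. Stack: [2]
LOAD_CONST → push 2. Stack: [2, 2]
COMPARE_OP bool(<) → 2 vs 2 = False. Stack: [False]
POP_JUMP_IF_FALSE → pop False; jump. Stack: []
LOAD_FAST z → push 16. Stack: [16]
RETURN_VALUE → return 16.

16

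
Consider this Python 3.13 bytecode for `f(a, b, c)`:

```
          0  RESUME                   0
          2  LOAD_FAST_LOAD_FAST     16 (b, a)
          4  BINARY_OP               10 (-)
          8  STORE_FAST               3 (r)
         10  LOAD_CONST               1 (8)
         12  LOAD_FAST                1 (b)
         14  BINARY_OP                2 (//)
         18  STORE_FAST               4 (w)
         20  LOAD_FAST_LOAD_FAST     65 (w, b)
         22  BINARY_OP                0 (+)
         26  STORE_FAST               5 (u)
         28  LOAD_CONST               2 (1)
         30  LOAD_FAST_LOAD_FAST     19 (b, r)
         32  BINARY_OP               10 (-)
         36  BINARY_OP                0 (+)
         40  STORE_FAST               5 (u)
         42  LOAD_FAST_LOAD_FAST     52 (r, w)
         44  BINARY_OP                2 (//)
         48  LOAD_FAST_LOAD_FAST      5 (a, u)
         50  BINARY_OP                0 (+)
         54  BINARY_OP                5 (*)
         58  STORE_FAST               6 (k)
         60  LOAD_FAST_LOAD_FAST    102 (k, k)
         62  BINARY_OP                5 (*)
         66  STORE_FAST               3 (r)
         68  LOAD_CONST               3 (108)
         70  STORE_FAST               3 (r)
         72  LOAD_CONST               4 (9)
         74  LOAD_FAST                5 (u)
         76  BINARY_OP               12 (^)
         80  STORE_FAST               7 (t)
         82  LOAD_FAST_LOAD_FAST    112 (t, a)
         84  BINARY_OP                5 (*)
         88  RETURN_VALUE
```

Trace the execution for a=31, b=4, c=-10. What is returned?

LOAD_FAST_LOAD_FAST b,a → push 4,31. Stack: [4, 31]
BINARY_OP - → 4 - 31 = -27. Stack: [-27]
STORE_FAST r → r=-27. Stack: []
LOAD_CONST → push 8. Stack: [8]
LOAD_FAST b → push 4. Stack: [8, 4]
BINARY_OP // → 8 // 4 = 2. Stack: [2]
STORE_FAST w → w=2. Stack: []
LOAD_FAST_LOAD_FAST w,b → push 2,4. Stack: [2, 4]
BINARY_OP + → 2 + 4 = 6. Stack: [6]
STORE_FAST u → u=6. Stack: []
LOAD_CONST → push 1. Stack: [1]
LOAD_FAST_LOAD_FAST b,r → push 4,-27. Stack: [1, 4, -27]
BINARY_OP - → 4 - -27 = 31. Stack: [1, 31]
BINARY_OP + → 1 + 31 = 32. Stack: [32]
STORE_FAST u → u=32. Stack: []
LOAD_FAST_LOAD_FAST r,w → push -27,2. Stack: [-27, 2]
BINARY_OP // → -27 // 2 = -14. Stack: [-14]
LOAD_FAST_LOAD_FAST a,u → push 31,32. Stack: [-14, 31, 32]
BINARY_OP + → 31 + 32 = 63. Stack: [-14, 63]
BINARY_OP * → -14 * 63 = -882. Stack: [-882]
STORE_FAST k → k=-882. Stack: []
LOAD_FAST_LOAD_FAST k,k → push -882,-882. Stack: [-882, -882]
BINARY_OP * → -882 * -882 = 777924. Stack: [777924]
STORE_FAST r → r=777924. Stack: []
LOAD_CONST → push 108. Stack: [108]
STORE_FAST r → r=108. Stack: []
LOAD_CONST → push 9. Stack: [9]
LOAD_FAST u → push 32. Stack: [9, 32]
BINARY_OP ^ → 9 ^ 32 = 41. Stack: [41]
STORE_FAST t → t=41. Stack: []
LOAD_FAST_LOAD_FAST t,a → push 41,31. Stack: [41, 31]
BINARY_OP * → 41 * 31 = 1271. Stack: [1271]
RETURN_VALUE → return 1271.

1271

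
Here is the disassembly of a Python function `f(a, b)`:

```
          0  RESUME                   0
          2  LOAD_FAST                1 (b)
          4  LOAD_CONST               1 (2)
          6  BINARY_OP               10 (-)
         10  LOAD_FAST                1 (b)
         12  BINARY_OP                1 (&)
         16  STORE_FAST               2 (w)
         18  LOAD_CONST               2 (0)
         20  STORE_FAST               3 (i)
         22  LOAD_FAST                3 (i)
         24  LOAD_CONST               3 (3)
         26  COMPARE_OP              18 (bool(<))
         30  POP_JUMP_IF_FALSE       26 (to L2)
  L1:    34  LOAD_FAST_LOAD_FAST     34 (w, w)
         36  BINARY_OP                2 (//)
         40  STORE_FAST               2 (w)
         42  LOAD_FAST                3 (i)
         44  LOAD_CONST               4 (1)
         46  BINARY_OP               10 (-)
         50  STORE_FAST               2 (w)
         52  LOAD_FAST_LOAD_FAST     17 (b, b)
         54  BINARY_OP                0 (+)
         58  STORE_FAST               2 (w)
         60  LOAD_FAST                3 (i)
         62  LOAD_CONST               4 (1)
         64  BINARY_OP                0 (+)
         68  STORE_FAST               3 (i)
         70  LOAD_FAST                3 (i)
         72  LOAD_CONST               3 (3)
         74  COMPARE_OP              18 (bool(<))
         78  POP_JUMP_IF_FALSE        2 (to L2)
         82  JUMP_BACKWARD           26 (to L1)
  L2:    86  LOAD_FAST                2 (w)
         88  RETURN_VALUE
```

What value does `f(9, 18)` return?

36

LOAD_FAST b → push 18
LOAD_CONST → push 2
BINARY_OP - → 18 - 2 = 16
LOAD_FAST b → push 18
BINARY_OP & → 16 & 18 = 16
STORE_FAST w → w=16
LOAD_CONST → push 0
STORE_FAST i → i=0
LOAD_FAST i → push 0
LOAD_CONST → push 3
COMPARE_OP bool(<) → 0 vs 3 = True
POP_JUMP_IF_FALSE → pop True; no jump
LOAD_FAST_LOAD_FAST w,w → push 16,16
BINARY_OP // → 16 // 16 = 1
STORE_FAST w → w=1
LOAD_FAST i → push 0
LOAD_CONST → push 1
BINARY_OP - → 0 - 1 = -1
STORE_FAST w → w=-1
LOAD_FAST_LOAD_FAST b,b → push 18,18
BINARY_OP + → 18 + 18 = 36
STORE_FAST w → w=36
LOAD_FAST i → push 0
LOAD_CONST → push 1
BINARY_OP + → 0 + 1 = 1
STORE_FAST i → i=1
LOAD_FAST i → push 1
LOAD_CONST → push 3
COMPARE_OP bool(<) → 1 vs 3 = True
POP_JUMP_IF_FALSE → pop True; no jump
LOAD_FAST_LOAD_FAST w,w → push 36,36
BINARY_OP // → 36 // 36 = 1
STORE_FAST w → w=1
LOAD_FAST i → push 1
LOAD_CONST → push 1
BINARY_OP - → 1 - 1 = 0
STORE_FAST w → w=0
LOAD_FAST_LOAD_FAST b,b → push 18,18
BINARY_OP + → 18 + 18 = 36
STORE_FAST w → w=36
LOAD_FAST i → push 1
LOAD_CONST → push 1
BINARY_OP + → 1 + 1 = 2
STORE_FAST i → i=2
LOAD_FAST i → push 2
LOAD_CONST → push 3
COMPARE_OP bool(<) → 2 vs 3 = True
POP_JUMP_IF_FALSE → pop True; no jump
LOAD_FAST_LOAD_FAST w,w → push 36,36
BINARY_OP // → 36 // 36 = 1
STORE_FAST w → w=1
LOAD_FAST i → push 2
LOAD_CONST → push 1
BINARY_OP - → 2 - 1 = 1
STORE_FAST w → w=1
LOAD_FAST_LOAD_FAST b,b → push 18,18
BINARY_OP + → 18 + 18 = 36
STORE_FAST w → w=36
LOAD_FAST i → push 2
LOAD_CONST → push 1
BINARY_OP + → 2 + 1 = 3
STORE_FAST i → i=3
LOAD_FAST i → push 3
LOAD_CONST → push 3
COMPARE_OP bool(<) → 3 vs 3 = False
POP_JUMP_IF_FALSE → pop False; jump
LOAD_FAST w → push 36
RETURN_VALUE → return 36.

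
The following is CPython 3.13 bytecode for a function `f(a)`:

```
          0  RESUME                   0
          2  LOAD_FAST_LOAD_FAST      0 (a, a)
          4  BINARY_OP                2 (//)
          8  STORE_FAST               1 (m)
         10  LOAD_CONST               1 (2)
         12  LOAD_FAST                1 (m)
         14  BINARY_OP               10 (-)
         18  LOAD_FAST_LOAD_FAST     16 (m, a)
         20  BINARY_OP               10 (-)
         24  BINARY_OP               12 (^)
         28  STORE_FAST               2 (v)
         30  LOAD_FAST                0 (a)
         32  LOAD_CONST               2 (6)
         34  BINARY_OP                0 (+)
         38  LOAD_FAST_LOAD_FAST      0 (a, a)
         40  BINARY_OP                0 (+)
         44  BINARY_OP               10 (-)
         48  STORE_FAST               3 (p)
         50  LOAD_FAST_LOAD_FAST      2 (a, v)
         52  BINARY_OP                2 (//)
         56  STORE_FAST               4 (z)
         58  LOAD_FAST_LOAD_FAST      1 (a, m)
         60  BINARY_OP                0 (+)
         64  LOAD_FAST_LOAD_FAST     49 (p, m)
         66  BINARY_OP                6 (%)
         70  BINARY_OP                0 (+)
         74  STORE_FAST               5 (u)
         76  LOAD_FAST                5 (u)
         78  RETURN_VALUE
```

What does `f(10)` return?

11

LOAD_FAST_LOAD_FAST a,a → push 10,10. Stack: [10, 10]
BINARY_OP // → 10 // 10 = 1. Stack: [1]
STORE_FAST m → m=1. Stack: []
LOAD_CONST → push 2. Stack: [2]
LOAD_FAST m → push 1. Stack: [2, 1]
BINARY_OP - → 2 - 1 = 1. Stack: [1]
LOAD_FAST_LOAD_FAST m,a → push 1,10. Stack: [1, 1, 10]
BINARY_OP - → 1 - 10 = -9. Stack: [1, -9]
BINARY_OP ^ → 1 ^ -9 = -10. Stack: [-10]
STORE_FAST v → v=-10. Stack: []
LOAD_FAST a → push 10. Stack: [10]
LOAD_CONST → push 6. Stack: [10, 6]
BINARY_OP + → 10 + 6 = 16. Stack: [16]
LOAD_FAST_LOAD_FAST a,a → push 10,10. Stack: [16, 10, 10]
BINARY_OP + → 10 + 10 = 20. Stack: [16, 20]
BINARY_OP - → 16 - 20 = -4. Stack: [-4]
STORE_FAST p → p=-4. Stack: []
LOAD_FAST_LOAD_FAST a,v → push 10,-10. Stack: [10, -10]
BINARY_OP // → 10 // -10 = -1. Stack: [-1]
STORE_FAST z → z=-1. Stack: []
LOAD_FAST_LOAD_FAST a,m → push 10,1. Stack: [10, 1]
BINARY_OP + → 10 + 1 = 11. Stack: [11]
LOAD_FAST_LOAD_FAST p,m → push -4,1. Stack: [11, -4, 1]
BINARY_OP % → -4 % 1 = 0. Stack: [11, 0]
BINARY_OP + → 11 + 0 = 11. Stack: [11]
STORE_FAST u → u=11. Stack: []
LOAD_FAST u → push 11. Stack: [11]
RETURN_VALUE → return 11.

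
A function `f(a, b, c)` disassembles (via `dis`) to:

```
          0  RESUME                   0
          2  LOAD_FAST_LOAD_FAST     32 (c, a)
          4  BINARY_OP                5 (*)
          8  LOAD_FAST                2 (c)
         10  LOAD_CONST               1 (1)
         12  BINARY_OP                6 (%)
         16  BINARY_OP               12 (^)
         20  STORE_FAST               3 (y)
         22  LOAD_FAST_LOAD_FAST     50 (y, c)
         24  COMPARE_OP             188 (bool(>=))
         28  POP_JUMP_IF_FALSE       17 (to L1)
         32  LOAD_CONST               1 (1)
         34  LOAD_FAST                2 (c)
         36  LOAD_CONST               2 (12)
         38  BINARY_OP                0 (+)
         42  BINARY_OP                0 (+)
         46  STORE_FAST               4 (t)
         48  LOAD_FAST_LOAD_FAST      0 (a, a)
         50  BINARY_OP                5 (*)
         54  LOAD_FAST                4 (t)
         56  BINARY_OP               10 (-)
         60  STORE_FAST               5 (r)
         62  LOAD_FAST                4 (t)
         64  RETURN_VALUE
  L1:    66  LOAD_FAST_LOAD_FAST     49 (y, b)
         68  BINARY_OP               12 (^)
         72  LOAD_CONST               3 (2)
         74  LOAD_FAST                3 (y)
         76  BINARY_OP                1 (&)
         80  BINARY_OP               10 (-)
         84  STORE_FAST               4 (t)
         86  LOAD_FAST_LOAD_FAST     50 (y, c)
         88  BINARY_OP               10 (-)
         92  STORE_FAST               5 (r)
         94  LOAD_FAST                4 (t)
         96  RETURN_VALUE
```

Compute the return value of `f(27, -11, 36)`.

49

LOAD_FAST_LOAD_FAST c,a → push 36,27. Stack: [36, 27]
BINARY_OP * → 36 * 27 = 972. Stack: [972]
LOAD_FAST c → push 36. Stack: [972, 36]
LOAD_CONST → push 1. Stack: [972, 36, 1]
BINARY_OP % → 36 % 1 = 0. Stack: [972, 0]
BINARY_OP ^ → 972 ^ 0 = 972. Stack: [972]
STORE_FAST y → y=972. Stack: []
LOAD_FAST_LOAD_FAST y,c → push 972,36. Stack: [972, 36]
COMPARE_OP bool(>=) → 972 vs 36 = True. Stack: [True]
POP_JUMP_IF_FALSE → pop True; no jump. Stack: []
LOAD_CONST → push 1. Stack: [1]
LOAD_FAST c → push 36. Stack: [1, 36]
LOAD_CONST → push 12. Stack: [1, 36, 12]
BINARY_OP + → 36 + 12 = 48. Stack: [1, 48]
BINARY_OP + → 1 + 48 = 49. Stack: [49]
STORE_FAST t → t=49. Stack: []
LOAD_FAST_LOAD_FAST a,a → push 27,27. Stack: [27, 27]
BINARY_OP * → 27 * 27 = 729. Stack: [729]
LOAD_FAST t → push 49. Stack: [729, 49]
BINARY_OP - → 729 - 49 = 680. Stack: [680]
STORE_FAST r → r=680. Stack: []
LOAD_FAST t → push 49. Stack: [49]
RETURN_VALUE → return 49.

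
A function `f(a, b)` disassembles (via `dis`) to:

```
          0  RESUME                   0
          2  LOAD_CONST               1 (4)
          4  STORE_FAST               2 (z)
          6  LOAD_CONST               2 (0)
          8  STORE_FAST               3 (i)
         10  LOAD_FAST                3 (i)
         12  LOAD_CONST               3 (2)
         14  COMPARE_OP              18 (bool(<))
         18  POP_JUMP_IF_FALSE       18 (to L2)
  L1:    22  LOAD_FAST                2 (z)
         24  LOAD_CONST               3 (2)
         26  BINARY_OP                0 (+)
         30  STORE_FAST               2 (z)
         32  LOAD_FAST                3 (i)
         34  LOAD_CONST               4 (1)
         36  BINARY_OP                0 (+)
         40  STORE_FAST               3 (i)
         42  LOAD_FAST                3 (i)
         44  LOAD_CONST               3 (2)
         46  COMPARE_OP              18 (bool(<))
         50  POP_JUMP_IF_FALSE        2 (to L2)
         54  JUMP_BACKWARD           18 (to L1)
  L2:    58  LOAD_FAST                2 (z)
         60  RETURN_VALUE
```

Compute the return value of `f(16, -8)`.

8

LOAD_CONST → push 4. Stack: [4]
STORE_FAST z → z=4. Stack: []
LOAD_CONST → push 0. Stack: [0]
STORE_FAST i → i=0. Stack: []
LOAD_FAST i → push 0. Stack: [0]
LOAD_CONST → push 2. Stack: [0, 2]
COMPARE_OP bool(<) → 0 vs 2 = True. Stack: [True]
POP_JUMP_IF_FALSE → pop True; no jump. Stack: []
LOAD_FAST z → push 4. Stack: [4]
LOAD_CONST → push 2. Stack: [4, 2]
BINARY_OP + → 4 + 2 = 6. Stack: [6]
STORE_FAST z → z=6. Stack: []
LOAD_FAST i → push 0. Stack: [0]
LOAD_CONST → push 1. Stack: [0, 1]
BINARY_OP + → 0 + 1 = 1. Stack: [1]
STORE_FAST i → i=1. Stack: []
LOAD_FAST i → push 1. Stack: [1]
LOAD_CONST → push 2. Stack: [1, 2]
COMPARE_OP bool(<) → 1 vs 2 = True. Stack: [True]
POP_JUMP_IF_FALSE → pop True; no jump. Stack: []
LOAD_FAST z → push 6. Stack: [6]
LOAD_CONST → push 2. Stack: [6, 2]
BINARY_OP + → 6 + 2 = 8. Stack: [8]
STORE_FAST z → z=8. Stack: []
LOAD_FAST i → push 1. Stack: [1]
LOAD_CONST → push 1. Stack: [1, 1]
BINARY_OP + → 1 + 1 = 2. Stack: [2]
STORE_FAST i → i=2. Stack: []
LOAD_FAST i → push 2. Stack: [2]
LOAD_CONST → push 2. Stack: [2, 2]
COMPARE_OP bool(<) → 2 vs 2 = False. Stack: [False]
POP_JUMP_IF_FALSE → pop False; jump. Stack: []
LOAD_FAST z → push 8. Stack: [8]
RETURN_VALUE → return 8.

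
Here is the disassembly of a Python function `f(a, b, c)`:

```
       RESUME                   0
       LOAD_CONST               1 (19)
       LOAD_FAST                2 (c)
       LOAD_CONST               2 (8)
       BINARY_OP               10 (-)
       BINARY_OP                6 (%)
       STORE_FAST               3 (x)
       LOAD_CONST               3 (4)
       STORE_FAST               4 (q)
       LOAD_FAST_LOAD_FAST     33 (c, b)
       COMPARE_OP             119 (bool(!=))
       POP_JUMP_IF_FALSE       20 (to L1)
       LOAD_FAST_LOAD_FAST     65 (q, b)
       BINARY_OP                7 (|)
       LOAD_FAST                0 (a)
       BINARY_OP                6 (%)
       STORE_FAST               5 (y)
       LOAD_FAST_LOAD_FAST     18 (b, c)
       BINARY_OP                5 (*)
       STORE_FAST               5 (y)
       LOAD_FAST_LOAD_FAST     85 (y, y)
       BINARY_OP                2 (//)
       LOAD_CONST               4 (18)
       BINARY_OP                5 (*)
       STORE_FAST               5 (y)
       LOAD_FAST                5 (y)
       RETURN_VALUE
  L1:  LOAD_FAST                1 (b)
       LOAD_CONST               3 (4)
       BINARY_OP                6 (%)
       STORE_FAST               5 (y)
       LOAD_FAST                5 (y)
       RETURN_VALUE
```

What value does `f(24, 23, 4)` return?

LOAD_CONST → push 19. Stack: [19]
LOAD_FAST c → push 4. Stack: [19, 4]
LOAD_CONST → push 8. Stack: [19, 4, 8]
BINARY_OP - → 4 - 8 = -4. Stack: [19, -4]
BINARY_OP % → 19 % -4 = -1. Stack: [-1]
STORE_FAST x → x=-1. Stack: []
LOAD_CONST → push 4. Stack: [4]
STORE_FAST q → q=4. Stack: []
LOAD_FAST_LOAD_FAST c,b → push 4,23. Stack: [4, 23]
COMPARE_OP bool(!=) → 4 vs 23 = True. Stack: [True]
POP_JUMP_IF_FALSE → pop True; no jump. Stack: []
LOAD_FAST_LOAD_FAST q,b → push 4,23. Stack: [4, 23]
BINARY_OP | → 4 | 23 = 23. Stack: [23]
LOAD_FAST a → push 24. Stack: [23, 24]
BINARY_OP % → 23 % 24 = 23. Stack: [23]
STORE_FAST y → y=23. Stack: []
LOAD_FAST_LOAD_FAST b,c → push 23,4. Stack: [23, 4]
BINARY_OP * → 23 * 4 = 92. Stack: [92]
STORE_FAST y → y=92. Stack: []
LOAD_FAST_LOAD_FAST y,y → push 92,92. Stack: [92, 92]
BINARY_OP // → 92 // 92 = 1. Stack: [1]
LOAD_CONST → push 18. Stack: [1, 18]
BINARY_OP * → 1 * 18 = 18. Stack: [18]
STORE_FAST y → y=18. Stack: []
LOAD_FAST y → push 18. Stack: [18]
RETURN_VALUE → return 18.

18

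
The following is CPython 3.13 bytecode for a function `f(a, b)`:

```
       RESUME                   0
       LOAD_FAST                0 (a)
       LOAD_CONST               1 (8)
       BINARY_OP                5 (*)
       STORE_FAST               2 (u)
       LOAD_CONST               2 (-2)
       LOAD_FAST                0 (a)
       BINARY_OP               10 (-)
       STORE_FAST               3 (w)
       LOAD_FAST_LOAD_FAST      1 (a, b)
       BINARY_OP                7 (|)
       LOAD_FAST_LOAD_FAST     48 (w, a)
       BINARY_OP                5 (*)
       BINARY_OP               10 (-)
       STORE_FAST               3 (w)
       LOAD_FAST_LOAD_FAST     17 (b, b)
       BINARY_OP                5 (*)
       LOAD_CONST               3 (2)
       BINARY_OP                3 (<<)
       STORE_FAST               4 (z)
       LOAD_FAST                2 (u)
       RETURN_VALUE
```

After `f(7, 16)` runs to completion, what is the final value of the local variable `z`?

LOAD_FAST a → push 7. Stack: [7]
LOAD_CONST → push 8. Stack: [7, 8]
BINARY_OP * → 7 * 8 = 56. Stack: [56]
STORE_FAST u → u=56. Stack: []
LOAD_CONST → push -2. Stack: [-2]
LOAD_FAST a → push 7. Stack: [-2, 7]
BINARY_OP - → -2 - 7 = -9. Stack: [-9]
STORE_FAST w → w=-9. Stack: []
LOAD_FAST_LOAD_FAST a,b → push 7,16. Stack: [7, 16]
BINARY_OP | → 7 | 16 = 23. Stack: [23]
LOAD_FAST_LOAD_FAST w,a → push -9,7. Stack: [23, -9, 7]
BINARY_OP * → -9 * 7 = -63. Stack: [23, -63]
BINARY_OP - → 23 - -63 = 86. Stack: [86]
STORE_FAST w → w=86. Stack: []
LOAD_FAST_LOAD_FAST b,b → push 16,16. Stack: [16, 16]
BINARY_OP * → 16 * 16 = 256. Stack: [256]
LOAD_CONST → push 2. Stack: [256, 2]
BINARY_OP << → 256 << 2 = 1024. Stack: [1024]
STORE_FAST z → z=1024. Stack: []
LOAD_FAST u → push 56. Stack: [56]
RETURN_VALUE → return 56.

1024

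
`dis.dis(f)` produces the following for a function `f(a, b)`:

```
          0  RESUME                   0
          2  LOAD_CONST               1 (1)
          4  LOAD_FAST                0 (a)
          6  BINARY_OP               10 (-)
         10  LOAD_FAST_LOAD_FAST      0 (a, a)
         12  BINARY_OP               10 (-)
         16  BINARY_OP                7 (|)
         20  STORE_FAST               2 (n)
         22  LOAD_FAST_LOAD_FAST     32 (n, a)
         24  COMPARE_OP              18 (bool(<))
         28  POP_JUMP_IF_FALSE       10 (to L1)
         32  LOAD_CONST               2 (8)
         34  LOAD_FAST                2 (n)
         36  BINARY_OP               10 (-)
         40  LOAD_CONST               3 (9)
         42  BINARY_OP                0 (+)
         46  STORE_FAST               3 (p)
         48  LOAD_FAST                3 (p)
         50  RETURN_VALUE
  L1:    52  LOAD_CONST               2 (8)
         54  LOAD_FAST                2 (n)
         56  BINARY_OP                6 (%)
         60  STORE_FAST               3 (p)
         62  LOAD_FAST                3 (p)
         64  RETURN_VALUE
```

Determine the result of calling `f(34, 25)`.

50

LOAD_CONST → push 1. Stack: [1]
LOAD_FAST a → push 34. Stack: [1, 34]
BINARY_OP - → 1 - 34 = -33. Stack: [-33]
LOAD_FAST_LOAD_FAST a,a → push 34,34. Stack: [-33, 34, 34]
BINARY_OP - → 34 - 34 = 0. Stack: [-33, 0]
BINARY_OP | → -33 | 0 = -33. Stack: [-33]
STORE_FAST n → n=-33. Stack: []
LOAD_FAST_LOAD_FAST n,a → push -33,34. Stack: [-33, 34]
COMPARE_OP bool(<) → -33 vs 34 = True. Stack: [True]
POP_JUMP_IF_FALSE → pop True; no jump. Stack: []
LOAD_CONST → push 8. Stack: [8]
LOAD_FAST n → push -33. Stack: [8, -33]
BINARY_OP - → 8 - -33 = 41. Stack: [41]
LOAD_CONST → push 9. Stack: [41, 9]
BINARY_OP + → 41 + 9 = 50. Stack: [50]
STORE_FAST p → p=50. Stack: []
LOAD_FAST p → push 50. Stack: [50]
RETURN_VALUE → return 50.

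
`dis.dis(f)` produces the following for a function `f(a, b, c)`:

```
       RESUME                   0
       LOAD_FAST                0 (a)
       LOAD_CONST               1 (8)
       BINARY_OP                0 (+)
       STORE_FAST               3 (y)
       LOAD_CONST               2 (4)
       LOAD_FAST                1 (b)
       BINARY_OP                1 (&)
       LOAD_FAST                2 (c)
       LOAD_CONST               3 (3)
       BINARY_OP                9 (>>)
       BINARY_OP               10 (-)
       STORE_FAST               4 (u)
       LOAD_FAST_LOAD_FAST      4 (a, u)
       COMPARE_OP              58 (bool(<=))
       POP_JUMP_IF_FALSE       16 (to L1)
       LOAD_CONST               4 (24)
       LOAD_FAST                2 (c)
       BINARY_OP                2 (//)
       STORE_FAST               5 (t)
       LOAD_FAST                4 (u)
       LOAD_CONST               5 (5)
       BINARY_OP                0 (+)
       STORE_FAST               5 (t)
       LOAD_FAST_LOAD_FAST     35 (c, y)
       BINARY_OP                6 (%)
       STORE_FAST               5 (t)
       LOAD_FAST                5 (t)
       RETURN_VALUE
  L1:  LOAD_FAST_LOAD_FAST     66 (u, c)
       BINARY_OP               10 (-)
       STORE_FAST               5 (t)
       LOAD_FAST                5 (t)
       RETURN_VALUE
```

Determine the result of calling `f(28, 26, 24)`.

-27

LOAD_FAST a → push 28. Stack: [28]
LOAD_CONST → push 8. Stack: [28, 8]
BINARY_OP + → 28 + 8 = 36. Stack: [36]
STORE_FAST y → y=36. Stack: []
LOAD_CONST → push 4. Stack: [4]
LOAD_FAST b → push 26. Stack: [4, 26]
BINARY_OP & → 4 & 26 = 0. Stack: [0]
LOAD_FAST c → push 24. Stack: [0, 24]
LOAD_CONST → push 3. Stack: [0, 24, 3]
BINARY_OP >> → 24 >> 3 = 3. Stack: [0, 3]
BINARY_OP - → 0 - 3 = -3. Stack: [-3]
STORE_FAST u → u=-3. Stack: []
LOAD_FAST_LOAD_FAST a,u → push 28,-3. Stack: [28, -3]
COMPARE_OP bool(<=) → 28 vs -3 = False. Stack: [False]
POP_JUMP_IF_FALSE → pop False; jump. Stack: []
LOAD_FAST_LOAD_FAST u,c → push -3,24. Stack: [-3, 24]
BINARY_OP - → -3 - 24 = -27. Stack: [-27]
STORE_FAST t → t=-27. Stack: []
LOAD_FAST t → push -27. Stack: [-27]
RETURN_VALUE → return -27.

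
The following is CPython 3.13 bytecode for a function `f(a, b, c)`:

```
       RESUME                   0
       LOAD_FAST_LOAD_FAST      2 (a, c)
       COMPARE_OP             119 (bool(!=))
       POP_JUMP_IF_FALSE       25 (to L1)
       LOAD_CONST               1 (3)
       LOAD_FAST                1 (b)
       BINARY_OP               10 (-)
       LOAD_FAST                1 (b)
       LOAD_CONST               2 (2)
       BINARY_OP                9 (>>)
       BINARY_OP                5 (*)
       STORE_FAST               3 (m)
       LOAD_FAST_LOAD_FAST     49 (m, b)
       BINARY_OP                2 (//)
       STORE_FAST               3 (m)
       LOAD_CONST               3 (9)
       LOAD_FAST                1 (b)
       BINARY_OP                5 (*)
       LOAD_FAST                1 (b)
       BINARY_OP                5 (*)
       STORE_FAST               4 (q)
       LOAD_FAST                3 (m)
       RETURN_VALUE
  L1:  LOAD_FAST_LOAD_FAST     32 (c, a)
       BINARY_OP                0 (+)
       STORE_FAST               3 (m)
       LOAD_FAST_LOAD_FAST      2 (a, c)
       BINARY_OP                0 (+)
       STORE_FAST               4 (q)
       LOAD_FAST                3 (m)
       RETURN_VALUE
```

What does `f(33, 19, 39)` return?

LOAD_FAST_LOAD_FAST a,c → push 33,39. Stack: [33, 39]
COMPARE_OP bool(!=) → 33 vs 39 = True. Stack: [True]
POP_JUMP_IF_FALSE → pop True; no jump. Stack: []
LOAD_CONST → push 3. Stack: [3]
LOAD_FAST b → push 19. Stack: [3, 19]
BINARY_OP - → 3 - 19 = -16. Stack: [-16]
LOAD_FAST b → push 19. Stack: [-16, 19]
LOAD_CONST → push 2. Stack: [-16, 19, 2]
BINARY_OP >> → 19 >> 2 = 4. Stack: [-16, 4]
BINARY_OP * → -16 * 4 = -64. Stack: [-64]
STORE_FAST m → m=-64. Stack: []
LOAD_FAST_LOAD_FAST m,b → push -64,19. Stack: [-64, 19]
BINARY_OP // → -64 // 19 = -4. Stack: [-4]
STORE_FAST m → m=-4. Stack: []
LOAD_CONST → push 9. Stack: [9]
LOAD_FAST b → push 19. Stack: [9, 19]
BINARY_OP * → 9 * 19 = 171. Stack: [171]
LOAD_FAST b → push 19. Stack: [171, 19]
BINARY_OP * → 171 * 19 = 3249. Stack: [3249]
STORE_FAST q → q=3249. Stack: []
LOAD_FAST m → push -4. Stack: [-4]
RETURN_VALUE → return -4.

-4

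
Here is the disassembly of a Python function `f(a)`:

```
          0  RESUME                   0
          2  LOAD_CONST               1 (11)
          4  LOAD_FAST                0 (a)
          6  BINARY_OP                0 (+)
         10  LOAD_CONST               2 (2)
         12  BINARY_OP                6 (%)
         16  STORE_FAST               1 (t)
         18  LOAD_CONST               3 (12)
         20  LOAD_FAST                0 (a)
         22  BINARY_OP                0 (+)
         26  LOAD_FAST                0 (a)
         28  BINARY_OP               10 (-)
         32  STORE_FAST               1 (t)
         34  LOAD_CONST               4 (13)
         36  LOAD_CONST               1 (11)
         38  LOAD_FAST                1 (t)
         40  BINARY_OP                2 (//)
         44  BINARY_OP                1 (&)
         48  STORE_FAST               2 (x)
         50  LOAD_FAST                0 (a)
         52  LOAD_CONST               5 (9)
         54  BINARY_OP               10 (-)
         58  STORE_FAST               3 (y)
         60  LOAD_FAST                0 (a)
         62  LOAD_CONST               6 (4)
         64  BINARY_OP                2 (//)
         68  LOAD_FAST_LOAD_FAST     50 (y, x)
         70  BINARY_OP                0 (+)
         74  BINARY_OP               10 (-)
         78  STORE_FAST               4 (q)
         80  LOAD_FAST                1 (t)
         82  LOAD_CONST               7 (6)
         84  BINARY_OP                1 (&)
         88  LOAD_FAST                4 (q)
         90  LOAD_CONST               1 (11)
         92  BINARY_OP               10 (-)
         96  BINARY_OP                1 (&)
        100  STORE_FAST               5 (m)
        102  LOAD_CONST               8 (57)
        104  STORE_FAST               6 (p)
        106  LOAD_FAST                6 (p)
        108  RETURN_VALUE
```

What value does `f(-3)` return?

LOAD_CONST → push 11. Stack: [11]
LOAD_FAST a → push -3. Stack: [11, -3]
BINARY_OP + → 11 + -3 = 8. Stack: [8]
LOAD_CONST → push 2. Stack: [8, 2]
BINARY_OP % → 8 % 2 = 0. Stack: [0]
STORE_FAST t → t=0. Stack: []
LOAD_CONST → push 12. Stack: [12]
LOAD_FAST a → push -3. Stack: [12, -3]
BINARY_OP + → 12 + -3 = 9. Stack: [9]
LOAD_FAST a → push -3. Stack: [9, -3]
BINARY_OP - → 9 - -3 = 12. Stack: [12]
STORE_FAST t → t=12. Stack: []
LOAD_CONST → push 13. Stack: [13]
LOAD_CONST → push 11. Stack: [13, 11]
LOAD_FAST t → push 12. Stack: [13, 11, 12]
BINARY_OP // → 11 // 12 = 0. Stack: [13, 0]
BINARY_OP & → 13 & 0 = 0. Stack: [0]
STORE_FAST x → x=0. Stack: []
LOAD_FAST a → push -3. Stack: [-3]
LOAD_CONST → push 9. Stack: [-3, 9]
BINARY_OP - → -3 - 9 = -12. Stack: [-12]
STORE_FAST y → y=-12. Stack: []
LOAD_FAST a → push -3. Stack: [-3]
LOAD_CONST → push 4. Stack: [-3, 4]
BINARY_OP // → -3 // 4 = -1. Stack: [-1]
LOAD_FAST_LOAD_FAST y,x → push -12,0. Stack: [-1, -12, 0]
BINARY_OP + → -12 + 0 = -12. Stack: [-1, -12]
BINARY_OP - → -1 - -12 = 11. Stack: [11]
STORE_FAST q → q=11. Stack: []
LOAD_FAST t → push 12. Stack: [12]
LOAD_CONST → push 6. Stack: [12, 6]
BINARY_OP & → 12 & 6 = 4. Stack: [4]
LOAD_FAST q → push 11. Stack: [4, 11]
LOAD_CONST → push 11. Stack: [4, 11, 11]
BINARY_OP - → 11 - 11 = 0. Stack: [4, 0]
BINARY_OP & → 4 & 0 = 0. Stack: [0]
STORE_FAST m → m=0. Stack: []
LOAD_CONST → push 57. Stack: [57]
STORE_FAST p → p=57. Stack: []
LOAD_FAST p → push 57. Stack: [57]
RETURN_VALUE → return 57.

57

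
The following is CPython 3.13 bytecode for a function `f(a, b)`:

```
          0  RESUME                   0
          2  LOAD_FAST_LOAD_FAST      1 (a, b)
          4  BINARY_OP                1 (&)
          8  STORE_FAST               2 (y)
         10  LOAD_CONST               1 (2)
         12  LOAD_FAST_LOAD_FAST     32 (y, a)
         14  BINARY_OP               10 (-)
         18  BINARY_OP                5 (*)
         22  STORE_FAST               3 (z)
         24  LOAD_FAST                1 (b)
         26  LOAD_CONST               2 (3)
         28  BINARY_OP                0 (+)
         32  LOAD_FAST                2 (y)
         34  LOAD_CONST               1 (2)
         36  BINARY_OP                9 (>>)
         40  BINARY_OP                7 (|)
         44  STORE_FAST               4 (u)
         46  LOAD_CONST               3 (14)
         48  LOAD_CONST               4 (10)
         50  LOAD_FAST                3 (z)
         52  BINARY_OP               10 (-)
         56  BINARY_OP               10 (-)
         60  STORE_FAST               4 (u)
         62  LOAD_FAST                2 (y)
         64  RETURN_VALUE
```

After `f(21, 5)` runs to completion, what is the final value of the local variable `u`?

LOAD_FAST_LOAD_FAST a,b → push 21,5. Stack: [21, 5]
BINARY_OP & → 21 & 5 = 5. Stack: [5]
STORE_FAST y → y=5. Stack: []
LOAD_CONST → push 2. Stack: [2]
LOAD_FAST_LOAD_FAST y,a → push 5,21. Stack: [2, 5, 21]
BINARY_OP - → 5 - 21 = -16. Stack: [2, -16]
BINARY_OP * → 2 * -16 = -32. Stack: [-32]
STORE_FAST z → z=-32. Stack: []
LOAD_FAST b → push 5. Stack: [5]
LOAD_CONST → push 3. Stack: [5, 3]
BINARY_OP + → 5 + 3 = 8. Stack: [8]
LOAD_FAST y → push 5. Stack: [8, 5]
LOAD_CONST → push 2. Stack: [8, 5, 2]
BINARY_OP >> → 5 >> 2 = 1. Stack: [8, 1]
BINARY_OP | → 8 | 1 = 9. Stack: [9]
STORE_FAST u → u=9. Stack: []
LOAD_CONST → push 14. Stack: [14]
LOAD_CONST → push 10. Stack: [14, 10]
LOAD_FAST z → push -32. Stack: [14, 10, -32]
BINARY_OP - → 10 - -32 = 42. Stack: [14, 42]
BINARY_OP - → 14 - 42 = -28. Stack: [-28]
STORE_FAST u → u=-28. Stack: []
LOAD_FAST y → push 5. Stack: [5]
RETURN_VALUE → return 5.

-28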